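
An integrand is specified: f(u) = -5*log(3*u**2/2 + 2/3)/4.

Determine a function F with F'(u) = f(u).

A first test for any F(u): its u-derivative must equal f(u) identically.
Check: d/du[-5*u*log(3*u**2/2 + 2/3)/4 + 5*u/2 - 5*atan(3*u/2)/3] = -5*log(9*u**2 + 4)/4 + 5*log(6)/4, which equals f(u).

An antiderivative is F(u) = -5*u*log(3*u**2/2 + 2/3)/4 + 5*u/2 - 5*atan(3*u/2)/3.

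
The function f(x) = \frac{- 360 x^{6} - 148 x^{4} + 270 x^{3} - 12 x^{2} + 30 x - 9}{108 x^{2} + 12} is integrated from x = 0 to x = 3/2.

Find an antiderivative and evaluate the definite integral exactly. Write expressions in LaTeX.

An antiderivative F(x) passes only if d/dx[F] lands on f(x) exactly.
F(x) = - \frac{2 x^{5}}{3} - \frac{x^{3}}{3} + \frac{5 x^{2}}{4} - \frac{\operatorname{atan}{\left(3 x \right)}}{4} is an antiderivative of f.
Check: d/dx[- \frac{2 x^{5}}{3} - \frac{x^{3}}{3} + \frac{5 x^{2}}{4} - \frac{\operatorname{atan}{\left(3 x \right)}}{4}] = \frac{- 360 x^{6} - 148 x^{4} + 270 x^{3} - 12 x^{2} + 30 x - 9}{108 x^{2} + 12} = f(x).
F(3/2) = - \frac{27}{8} - \frac{\operatorname{atan}{\left(\frac{9}{2} \right)}}{4}; F(0) = 0.
Integral = F(3/2) - F(0) = - \frac{27}{8} - \frac{\operatorname{atan}{\left(\frac{9}{2} \right)}}{4}.

Antiderivative: F(x) = - \frac{2 x^{5}}{3} - \frac{x^{3}}{3} + \frac{5 x^{2}}{4} - \frac{\operatorname{atan}{\left(3 x \right)}}{4}; value = - \frac{27}{8} - \frac{\operatorname{atan}{\left(\frac{9}{2} \right)}}{4}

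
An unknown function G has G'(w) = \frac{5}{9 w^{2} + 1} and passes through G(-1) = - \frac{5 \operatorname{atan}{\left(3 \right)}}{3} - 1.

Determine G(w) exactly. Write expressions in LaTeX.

Since d/dw undoes antidifferentiation here, G(w) must give back the stated G'(w).
A general antiderivative is \frac{5 \operatorname{atan}{\left(3 w \right)}}{3} + C.
The condition gives C = - \frac{5 \operatorname{atan}{\left(3 \right)}}{3} - 1 - (- \frac{5 \operatorname{atan}{\left(3 \right)}}{3}) = -1.
So G(w) = \frac{5 \operatorname{atan}{\left(3 w \right)} - 3}{3}.
Check: d/dw[\frac{5 \operatorname{atan}{\left(3 w \right)} - 3}{3}] = \frac{5}{9 w^{2} + 1} = G'(w).

G(w) = \frac{5 \operatorname{atan}{\left(3 w \right)} - 3}{3}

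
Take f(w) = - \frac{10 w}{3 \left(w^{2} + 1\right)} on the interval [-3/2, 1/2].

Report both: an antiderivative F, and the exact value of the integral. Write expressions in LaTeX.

Antiderivative: F(w) = - \frac{5 \log{\left(2 w^{2} + 2 \right)}}{3}; value = - \frac{5 \log{\left(\frac{5}{2} \right)}}{3} + \frac{5 \log{\left(\frac{13}{2} \right)}}{3}

f matches the chain-rule pattern g'(h)*h' with inner function h(w) = 2 w^{2} + 2; substituting u = h(w) collapses the integral.
F(w) = - \frac{5 \log{\left(2 w^{2} + 2 \right)}}{3} is an antiderivative of f.
Check: d/dw[- \frac{5 \log{\left(2 w^{2} + 2 \right)}}{3}] = - \frac{10 w}{3 w^{2} + 3}, which equals f(w).
F(1/2) = - \frac{5 \log{\left(\frac{5}{2} \right)}}{3}; F(-3/2) = - \frac{5 \log{\left(\frac{13}{2} \right)}}{3}.
Integral = F(1/2) - F(-3/2) = - \frac{5 \log{\left(\frac{5}{2} \right)}}{3} + \frac{5 \log{\left(\frac{13}{2} \right)}}{3}.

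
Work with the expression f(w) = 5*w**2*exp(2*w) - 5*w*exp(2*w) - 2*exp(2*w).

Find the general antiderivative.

F(w) = (5*w**2 - 10*w + 3)*exp(2*w)/2 + C

f has the shape u'v + uv' for u = 5*w**2/2 - 5*w + 3/2 and v = exp(2*w) — it is the derivative of the product u*v.
Check: d/dw[(5*w**2 - 10*w + 3)*exp(2*w)/2] = 5*w**2*exp(2*w) - 5*w*exp(2*w) - 2*exp(2*w) = f(w).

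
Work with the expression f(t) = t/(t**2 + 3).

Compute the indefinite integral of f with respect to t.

F(t) = log(t**2 + 3)/2 + C

f matches the chain-rule pattern g'(h)*h' with inner function h(t) = t**2 + 3; substituting u = h(t) collapses the integral.
Check: d/dt[log(t**2 + 3)/2] = t/(t**2 + 3) = f(t).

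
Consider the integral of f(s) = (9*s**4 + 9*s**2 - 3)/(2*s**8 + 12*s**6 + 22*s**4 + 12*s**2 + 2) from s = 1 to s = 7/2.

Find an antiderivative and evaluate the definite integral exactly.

Antiderivative: F(s) = -s/(2*s**4/3 + 2*s**2 + 2/3); value = 327/1202

f has the shape u'v + uv' for u = -s/2 and v = 1/(s**4/3 + s**2 + 1/3) — it is the derivative of the product u*v.
F(s) = -s/(2*s**4/3 + 2*s**2 + 2/3) is an antiderivative of f.
Check: d/ds[-s/(2*s**4/3 + 2*s**2 + 2/3)] = (9*s**4 + 9*s**2 - 3)/(2*s**8 + 12*s**6 + 22*s**4 + 12*s**2 + 2) = f(s).
F(7/2) = -84/3005; F(1) = -3/10.
Integral = F(7/2) - F(1) = 327/1202.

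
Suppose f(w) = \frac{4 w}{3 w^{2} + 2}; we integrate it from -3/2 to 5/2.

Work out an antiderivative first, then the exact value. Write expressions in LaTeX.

The substitution u = 2 w^{2} + \frac{4}{3} works: f is exactly (dF/du)*(du/dw) for that inner function.
F(w) = \frac{2 \log{\left(2 w^{2} + \frac{4}{3} \right)}}{3} is an antiderivative of f.
Check: d/dw[\frac{2 \log{\left(2 w^{2} + \frac{4}{3} \right)}}{3}] = \frac{4 w}{3 w^{2} + 2} = f(w).
F(5/2) = \frac{2 \log{\left(\frac{83}{6} \right)}}{3}; F(-3/2) = \frac{2 \log{\left(\frac{35}{6} \right)}}{3}.
Integral = F(5/2) - F(-3/2) = - \frac{2 \log{\left(\frac{35}{6} \right)}}{3} + \frac{2 \log{\left(\frac{83}{6} \right)}}{3}.

Antiderivative: F(w) = \frac{2 \log{\left(2 w^{2} + \frac{4}{3} \right)}}{3}; value = - \frac{2 \log{\left(\frac{35}{6} \right)}}{3} + \frac{2 \log{\left(\frac{83}{6} \right)}}{3}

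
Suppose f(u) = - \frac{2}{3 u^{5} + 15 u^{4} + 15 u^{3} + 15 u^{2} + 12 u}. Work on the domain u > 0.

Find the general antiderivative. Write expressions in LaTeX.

F(u) = \frac{- 51 \log{\left(u \right)} + 34 \log{\left(u + 1 \right)} - \log{\left(u + 4 \right)} + 9 \log{\left(u^{2} + 1 \right)} + 30 \operatorname{atan}{\left(u \right)}}{306} + C

Factor the denominator (3 u \left(u + 1\right) \left(u + 4\right) \left(u^{2} + 1\right)) and decompose: f = \frac{3 u + 5}{51 \left(u^{2} + 1\right)} - \frac{1}{306 \left(u + 4\right)} + \frac{1}{9 \left(u + 1\right)} - \frac{1}{6 u}; each piece integrates to a log, atan, or power term.
Check: d/du[\frac{- 51 \log{\left(u \right)} + 34 \log{\left(u + 1 \right)} - \log{\left(u + 4 \right)} + 9 \log{\left(u^{2} + 1 \right)} + 30 \operatorname{atan}{\left(u \right)}}{306}] = - \frac{2}{3 u^{5} + 15 u^{4} + 15 u^{3} + 15 u^{2} + 12 u} = f(u).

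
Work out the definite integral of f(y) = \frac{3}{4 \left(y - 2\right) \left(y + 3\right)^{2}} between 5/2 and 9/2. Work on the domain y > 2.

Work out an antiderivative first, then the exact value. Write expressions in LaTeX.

Antiderivative: F(y) = \frac{3 \left(\left(y + 3\right) \log{\left(y - 2 \right)} - \left(y + 3\right) \log{\left(y + 3 \right)} + 5\right)}{100 \left(y + 3\right)}; value = - \frac{3 \log{\left(\frac{15}{2} \right)}}{100} - \frac{2}{275} + \frac{3 \log{\left(2 \right)}}{100} + \frac{3 \log{\left(\frac{5}{2} \right)}}{100} + \frac{3 \log{\left(\frac{11}{2} \right)}}{100}

The denominator factors as 4 \left(y - 2\right) \left(y + 3\right)^{2}; partial fractions split f into directly integrable pieces: - \frac{3}{100 \left(y + 3\right)} - \frac{3}{20 \left(y + 3\right)^{2}} + \frac{3}{100 \left(y - 2\right)}.
F(y) = \frac{3 \left(\left(y + 3\right) \log{\left(y - 2 \right)} - \left(y + 3\right) \log{\left(y + 3 \right)} + 5\right)}{100 \left(y + 3\right)} is an antiderivative of f.
Check: d/dy[\frac{3 \left(\left(y + 3\right) \log{\left(y - 2 \right)} - \left(y + 3\right) \log{\left(y + 3 \right)} + 5\right)}{100 \left(y + 3\right)}] = \frac{3}{4 y^{3} + 16 y^{2} - 12 y - 72}, which equals f(y).
F(9/2) = - \frac{3 \log{\left(\frac{15}{2} \right)}}{100} + \frac{1}{50} + \frac{3 \log{\left(\frac{5}{2} \right)}}{100}; F(5/2) = - \frac{3 \log{\left(\frac{11}{2} \right)}}{100} - \frac{3 \log{\left(2 \right)}}{100} + \frac{3}{110}.
Integral = F(9/2) - F(5/2) = - \frac{3 \log{\left(\frac{15}{2} \right)}}{100} - \frac{2}{275} + \frac{3 \log{\left(2 \right)}}{100} + \frac{3 \log{\left(\frac{5}{2} \right)}}{100} + \frac{3 \log{\left(\frac{11}{2} \right)}}{100}.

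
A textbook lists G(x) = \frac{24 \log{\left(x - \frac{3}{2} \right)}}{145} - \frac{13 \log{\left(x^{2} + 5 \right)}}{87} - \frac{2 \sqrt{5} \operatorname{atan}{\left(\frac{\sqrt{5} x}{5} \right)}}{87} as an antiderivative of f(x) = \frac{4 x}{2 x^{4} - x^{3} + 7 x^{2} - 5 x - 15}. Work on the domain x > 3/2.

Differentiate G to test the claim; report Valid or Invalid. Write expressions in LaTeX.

Invalid: d/dx[G] - f = - \frac{2}{15 x + 15}, which is not 0.

d/dx[G] = \frac{- 4 x^{2} + 10 x + 30}{30 x^{3} - 45 x^{2} + 150 x - 225}
d/dx[G] - f(x) = - \frac{2}{15 x + 15} != 0.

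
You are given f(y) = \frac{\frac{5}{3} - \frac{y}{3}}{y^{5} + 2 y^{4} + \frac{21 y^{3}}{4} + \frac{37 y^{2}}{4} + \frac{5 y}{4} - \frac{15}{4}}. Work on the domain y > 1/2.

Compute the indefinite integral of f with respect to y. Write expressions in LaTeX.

The denominator factors as 3 \left(y + 1\right) \left(2 y - 1\right) \left(2 y + 3\right) \left(y^{2} + 5\right); partial fractions split f into directly integrable pieces: \frac{4 \left(23 y - 20\right)}{1827 \left(y^{2} + 5\right)} + \frac{52}{87 \left(2 y + 3\right)} + \frac{4}{21 \left(2 y - 1\right)} - \frac{4}{9 \left(y + 1\right)}.
Check: d/dy[- \frac{2 \left(- 87 \log{\left(y - \frac{1}{2} \right)} + 406 \log{\left(y + 1 \right)} - 273 \log{\left(y + \frac{3}{2} \right)} - 23 \log{\left(y^{2} + 5 \right)} + 8 \sqrt{5} \operatorname{atan}{\left(\frac{\sqrt{5} y}{5} \right)}\right)}{1827}] = \frac{20 - 4 y}{12 y^{5} + 24 y^{4} + 63 y^{3} + 111 y^{2} + 15 y - 45}, which equals f(y).

F(y) = - \frac{2 \left(- 87 \log{\left(y - \frac{1}{2} \right)} + 406 \log{\left(y + 1 \right)} - 273 \log{\left(y + \frac{3}{2} \right)} - 23 \log{\left(y^{2} + 5 \right)} + 8 \sqrt{5} \operatorname{atan}{\left(\frac{\sqrt{5} y}{5} \right)}\right)}{1827} + C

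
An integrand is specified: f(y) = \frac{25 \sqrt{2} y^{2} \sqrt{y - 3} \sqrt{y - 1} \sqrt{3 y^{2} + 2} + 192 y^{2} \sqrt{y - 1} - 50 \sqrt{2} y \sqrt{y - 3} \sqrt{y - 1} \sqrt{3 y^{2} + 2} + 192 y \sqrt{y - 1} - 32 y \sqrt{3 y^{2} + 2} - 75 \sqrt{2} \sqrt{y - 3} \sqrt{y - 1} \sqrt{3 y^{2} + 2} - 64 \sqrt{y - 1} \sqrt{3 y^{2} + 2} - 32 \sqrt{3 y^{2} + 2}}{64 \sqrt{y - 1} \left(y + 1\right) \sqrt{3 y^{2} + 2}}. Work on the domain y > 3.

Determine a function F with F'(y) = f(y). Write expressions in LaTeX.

Since d/dy undoes antidifferentiation here, F'(y) = f(y) is required of F(y).
Check: d/dy[\frac{5 \sqrt{2} \left(y - 3\right)^{\frac{5}{2}} - 32 \sqrt{y - 1} + 32 \sqrt{3 y^{2} + 2} - 32 \log{\left(3 y + 3 \right)}}{32}] = \frac{25 \sqrt{2} y^{2} \sqrt{y - 3} \sqrt{y - 1} \sqrt{3 y^{2} + 2} + 192 y^{2} \sqrt{y - 1} - 50 \sqrt{2} y \sqrt{y - 3} \sqrt{y - 1} \sqrt{3 y^{2} + 2} + 192 y \sqrt{y - 1} - 32 y \sqrt{3 y^{2} + 2} - 75 \sqrt{2} \sqrt{y - 3} \sqrt{y - 1} \sqrt{3 y^{2} + 2} - 64 \sqrt{y - 1} \sqrt{3 y^{2} + 2} - 32 \sqrt{3 y^{2} + 2}}{64 y \sqrt{y - 1} \sqrt{3 y^{2} + 2} + 64 \sqrt{y - 1} \sqrt{3 y^{2} + 2}}, which equals f(y).

An antiderivative is F(y) = \frac{5 \sqrt{2} \left(y - 3\right)^{\frac{5}{2}} - 32 \sqrt{y - 1} + 32 \sqrt{3 y^{2} + 2} - 32 \log{\left(3 y + 3 \right)}}{32}.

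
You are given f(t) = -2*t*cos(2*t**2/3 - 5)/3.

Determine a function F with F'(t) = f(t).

The substitution u = 2*t**2/3 - 5 works: f is exactly (dF/du)*(du/dt) for that inner function.
Check: d/dt[-sin(2*t**2/3 - 5)/2] = -2*t*cos(2*t**2/3 - 5)/3 = f(t).

An antiderivative is F(t) = -sin(2*t**2/3 - 5)/2.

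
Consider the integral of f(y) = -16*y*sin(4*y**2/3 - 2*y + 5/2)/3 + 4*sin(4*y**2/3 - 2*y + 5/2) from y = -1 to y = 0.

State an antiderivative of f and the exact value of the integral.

Antiderivative: F(y) = 2*cos(4*y**2/3 - 2*y + 5/2); value = -2*cos(35/6) + 2*cos(5/2)

The substitution u = 4*y**2/3 - 2*y + 5/2 works: f is exactly (dF/du)*(du/dy) for that inner function.
F(y) = 2*cos(4*y**2/3 - 2*y + 5/2) is an antiderivative of f.
Check: d/dy[2*cos(4*y**2/3 - 2*y + 5/2)] = -16*y*sin(4*y**2/3 - 2*y + 5/2)/3 + 4*sin(4*y**2/3 - 2*y + 5/2) = f(y).
F(0) = 2*cos(5/2); F(-1) = 2*cos(35/6).
Integral = F(0) - F(-1) = -2*cos(35/6) + 2*cos(5/2).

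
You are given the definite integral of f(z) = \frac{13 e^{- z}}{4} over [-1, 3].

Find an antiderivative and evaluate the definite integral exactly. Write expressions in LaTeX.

Recover f(z) by differentiating a candidate F(z); any mismatch rules it out.
F(z) = - \frac{13 e^{- z}}{4} is an antiderivative of f.
Check: d/dz[- \frac{13 e^{- z}}{4}] = \frac{13 e^{- z}}{4} = f(z).
F(3) = - \frac{13}{4 e^{3}}; F(-1) = - \frac{13 e}{4}.
Integral = F(3) - F(-1) = - \frac{13}{4 e^{3}} + \frac{13 e}{4}.

Antiderivative: F(z) = - \frac{13 e^{- z}}{4}; value = - \frac{13}{4 e^{3}} + \frac{13 e}{4}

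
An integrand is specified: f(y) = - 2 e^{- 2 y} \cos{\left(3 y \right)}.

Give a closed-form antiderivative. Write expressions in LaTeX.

Whatever form F(y) takes, F'(y) = f(y) is non-negotiable.
Check: d/dy[\frac{\left(- 6 \sin{\left(3 y \right)} + 4 \cos{\left(3 y \right)}\right) e^{- 2 y}}{13}] = - 2 e^{- 2 y} \cos{\left(3 y \right)} = f(y).

An antiderivative is F(y) = \frac{\left(- 6 \sin{\left(3 y \right)} + 4 \cos{\left(3 y \right)}\right) e^{- 2 y}}{13}.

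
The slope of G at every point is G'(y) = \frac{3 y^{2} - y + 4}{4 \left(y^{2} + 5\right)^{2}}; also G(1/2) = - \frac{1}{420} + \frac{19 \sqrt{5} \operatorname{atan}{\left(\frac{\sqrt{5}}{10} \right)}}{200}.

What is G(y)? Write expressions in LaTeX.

G(y) = - \frac{11 y}{40 y^{2} + 200} + \frac{19 \sqrt{5} \operatorname{atan}{\left(\frac{\sqrt{5} y}{5} \right)}}{200} + \frac{5}{40 y^{2} + 200}

Any candidate G(y) must reproduce the stated G'(y) exactly.
A general antiderivative is \frac{5 - 11 y}{40 y^{2} + 200} + \frac{19 \sqrt{5} \operatorname{atan}{\left(\frac{\sqrt{5} y}{5} \right)}}{200} + C.
The condition gives C = - \frac{1}{420} + \frac{19 \sqrt{5} \operatorname{atan}{\left(\frac{\sqrt{5}}{10} \right)}}{200} - (- \frac{1}{420} + \frac{19 \sqrt{5} \operatorname{atan}{\left(\frac{\sqrt{5}}{10} \right)}}{200}) = 0.
So G(y) = - \frac{11 y}{40 y^{2} + 200} + \frac{19 \sqrt{5} \operatorname{atan}{\left(\frac{\sqrt{5} y}{5} \right)}}{200} + \frac{5}{40 y^{2} + 200}.
Check: d/dy[- \frac{11 y}{40 y^{2} + 200} + \frac{19 \sqrt{5} \operatorname{atan}{\left(\frac{\sqrt{5} y}{5} \right)}}{200} + \frac{5}{40 y^{2} + 200}] = \frac{3 y^{2} - y + 4}{4 y^{4} + 40 y^{2} + 100}, which equals G'(y).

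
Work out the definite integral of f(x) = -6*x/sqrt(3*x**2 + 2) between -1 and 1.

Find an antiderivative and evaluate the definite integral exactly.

Antiderivative: F(x) = -2*sqrt(3*x**2 + 2); value = 0

The substitution u = 3*x**2 + 2 works: f is exactly (dF/du)*(du/dx) for that inner function.
F(x) = -2*sqrt(3*x**2 + 2) is an antiderivative of f.
Check: d/dx[-2*sqrt(3*x**2 + 2)] = -6*x/sqrt(3*x**2 + 2) = f(x).
F(1) = -2*sqrt(5); F(-1) = -2*sqrt(5).
Integral = F(1) - F(-1) = 0.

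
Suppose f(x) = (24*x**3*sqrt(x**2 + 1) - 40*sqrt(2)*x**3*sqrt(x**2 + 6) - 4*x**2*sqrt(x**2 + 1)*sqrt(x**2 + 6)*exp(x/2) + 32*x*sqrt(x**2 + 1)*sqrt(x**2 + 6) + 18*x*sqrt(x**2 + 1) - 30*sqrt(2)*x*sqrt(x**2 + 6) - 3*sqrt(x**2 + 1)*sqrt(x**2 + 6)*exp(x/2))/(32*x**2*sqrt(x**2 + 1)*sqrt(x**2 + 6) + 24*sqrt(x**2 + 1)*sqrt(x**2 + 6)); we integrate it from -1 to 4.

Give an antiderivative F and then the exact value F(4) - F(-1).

For F(x) to be correct the identity F'(x) - f(x) = 0 must hold.
F(x) = -5*sqrt(2)*sqrt(x**2 + 1)/4 + 3*sqrt(x**2 + 6)/4 - exp(x/2)/4 + log(4*x**2 + 3)/2 is an antiderivative of f.
Check: d/dx[-5*sqrt(2)*sqrt(x**2 + 1)/4 + 3*sqrt(x**2 + 6)/4 - exp(x/2)/4 + log(4*x**2 + 3)/2] = (24*x**3*sqrt(x**2 + 1) - 40*sqrt(2)*x**3*sqrt(x**2 + 6) - 4*x**2*sqrt(x**2 + 1)*sqrt(x**2 + 6)*exp(x/2) + 32*x*sqrt(x**2 + 1)*sqrt(x**2 + 6) + 18*x*sqrt(x**2 + 1) - 30*sqrt(2)*x*sqrt(x**2 + 6) - 3*sqrt(x**2 + 1)*sqrt(x**2 + 6)*exp(x/2))/(32*x**2*sqrt(x**2 + 1)*sqrt(x**2 + 6) + 24*sqrt(x**2 + 1)*sqrt(x**2 + 6)) = f(x).
F(4) = -5*sqrt(34)/4 - exp(2)/4 + log(67)/2 + 3*sqrt(22)/4; F(-1) = -5/2 - exp(-1/2)/4 + log(7)/2 + 3*sqrt(7)/4.
Integral = F(4) - F(-1) = -5*sqrt(34)/4 - 3*sqrt(7)/4 - exp(2)/4 - log(7)/2 + exp(-1/2)/4 + log(67)/2 + 5/2 + 3*sqrt(22)/4.

Antiderivative: F(x) = -5*sqrt(2)*sqrt(x**2 + 1)/4 + 3*sqrt(x**2 + 6)/4 - exp(x/2)/4 + log(4*x**2 + 3)/2; value = -5*sqrt(34)/4 - 3*sqrt(7)/4 - exp(2)/4 - log(7)/2 + exp(-1/2)/4 + log(67)/2 + 5/2 + 3*sqrt(22)/4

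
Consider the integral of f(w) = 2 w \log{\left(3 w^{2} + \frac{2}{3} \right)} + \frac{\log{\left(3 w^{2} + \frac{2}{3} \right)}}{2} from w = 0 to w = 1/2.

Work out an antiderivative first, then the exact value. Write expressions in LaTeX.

The integrand splits into summands that can be handled one at a time.
F(w) = - w^{2} - w + \left(w^{2} + \frac{w}{2}\right) \log{\left(3 w^{2} + \frac{2}{3} \right)} + \frac{2 \log{\left(w^{2} + \frac{2}{9} \right)}}{9} + \frac{\sqrt{2} \operatorname{atan}{\left(\frac{3 \sqrt{2} w}{2} \right)}}{3} is an antiderivative of f.
Check: d/dw[- w^{2} - w + \left(w^{2} + \frac{w}{2}\right) \log{\left(3 w^{2} + \frac{2}{3} \right)} + \frac{2 \log{\left(w^{2} + \frac{2}{9} \right)}}{9} + \frac{\sqrt{2} \operatorname{atan}{\left(\frac{3 \sqrt{2} w}{2} \right)}}{3}] = 2 w \log{\left(3 w^{2} + \frac{2}{3} \right)} + \frac{\log{\left(3 w^{2} + \frac{2}{3} \right)}}{2} = f(w).
F(1/2) = - \frac{3}{4} + \frac{2 \log{\left(\frac{17}{36} \right)}}{9} + \frac{\log{\left(\frac{17}{12} \right)}}{2} + \frac{\sqrt{2} \operatorname{atan}{\left(\frac{3 \sqrt{2}}{4} \right)}}{3}; F(0) = \frac{2 \log{\left(\frac{2}{9} \right)}}{9}.
Integral = F(1/2) - F(0) = - \frac{3}{4} + \frac{2 \log{\left(\frac{17}{36} \right)}}{9} + \frac{\log{\left(\frac{17}{12} \right)}}{2} - \frac{2 \log{\left(\frac{2}{9} \right)}}{9} + \frac{\sqrt{2} \operatorname{atan}{\left(\frac{3 \sqrt{2}}{4} \right)}}{3}.

Antiderivative: F(w) = - w^{2} - w + \left(w^{2} + \frac{w}{2}\right) \log{\left(3 w^{2} + \frac{2}{3} \right)} + \frac{2 \log{\left(w^{2} + \frac{2}{9} \right)}}{9} + \frac{\sqrt{2} \operatorname{atan}{\left(\frac{3 \sqrt{2} w}{2} \right)}}{3}; value = - \frac{3}{4} + \frac{2 \log{\left(\frac{17}{36} \right)}}{9} + \frac{\log{\left(\frac{17}{12} \right)}}{2} - \frac{2 \log{\left(\frac{2}{9} \right)}}{9} + \frac{\sqrt{2} \operatorname{atan}{\left(\frac{3 \sqrt{2}}{4} \right)}}{3}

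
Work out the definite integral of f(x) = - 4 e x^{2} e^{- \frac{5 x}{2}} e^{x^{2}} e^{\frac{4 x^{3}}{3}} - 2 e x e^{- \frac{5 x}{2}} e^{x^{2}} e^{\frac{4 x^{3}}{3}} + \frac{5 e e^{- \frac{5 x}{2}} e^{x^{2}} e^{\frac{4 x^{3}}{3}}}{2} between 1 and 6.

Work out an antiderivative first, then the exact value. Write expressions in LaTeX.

f matches the chain-rule pattern g'(h)*h' with inner function h(x) = \frac{4 x^{3}}{3} + x^{2} - \frac{5 x}{2} + 1; substituting u = h(x) collapses the integral.
F(x) = - e e^{- \frac{5 x}{2}} e^{x^{2}} e^{\frac{4 x^{3}}{3}} is an antiderivative of f.
Check: d/dx[- e e^{- \frac{5 x}{2}} e^{x^{2}} e^{\frac{4 x^{3}}{3}}] = \frac{\left(- 8 e x^{2} e^{x^{2}} e^{\frac{4 x^{3}}{3}} - 4 e x e^{x^{2}} e^{\frac{4 x^{3}}{3}} + 5 e e^{x^{2}} e^{\frac{4 x^{3}}{3}}\right) e^{- \frac{5 x}{2}}}{2}, which equals f(x).
F(6) = - e^{310}; F(1) = - e^{\frac{5}{6}}.
Integral = F(6) - F(1) = - e^{310} + e^{\frac{5}{6}}.

Antiderivative: F(x) = - e e^{- \frac{5 x}{2}} e^{x^{2}} e^{\frac{4 x^{3}}{3}}; value = - e^{310} + e^{\frac{5}{6}}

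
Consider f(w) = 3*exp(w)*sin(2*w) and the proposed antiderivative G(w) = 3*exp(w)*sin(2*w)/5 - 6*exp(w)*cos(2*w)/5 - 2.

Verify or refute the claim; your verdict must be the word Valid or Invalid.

d/dw[G] = 3*exp(w)*sin(2*w)
This equals f(w) exactly, so the claim holds.

Valid - differentiating G returns exactly f.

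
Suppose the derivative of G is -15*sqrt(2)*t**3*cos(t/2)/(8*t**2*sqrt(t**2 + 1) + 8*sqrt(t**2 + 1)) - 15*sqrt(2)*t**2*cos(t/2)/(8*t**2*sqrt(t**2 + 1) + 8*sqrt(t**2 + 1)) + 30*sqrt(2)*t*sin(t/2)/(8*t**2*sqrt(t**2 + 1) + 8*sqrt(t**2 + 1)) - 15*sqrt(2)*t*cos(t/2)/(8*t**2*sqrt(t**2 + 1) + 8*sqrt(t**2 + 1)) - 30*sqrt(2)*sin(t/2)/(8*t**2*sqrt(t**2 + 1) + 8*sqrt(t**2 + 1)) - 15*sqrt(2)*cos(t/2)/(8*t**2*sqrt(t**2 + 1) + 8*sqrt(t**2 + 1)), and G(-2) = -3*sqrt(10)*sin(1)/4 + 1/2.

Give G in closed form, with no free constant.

Integrate term by term and add the pieces.
A general antiderivative is -15*(t + 1)*sqrt(2*t**2 + 2)*sin(t/2)/(4*(t**2 + 1)) + C.
The condition gives C = -3*sqrt(10)*sin(1)/4 + 1/2 - (-3*sqrt(10)*sin(1)/4) = 1/2.
So G(t) = -15*t*sqrt(2*t**2 + 2)*sin(t/2)/(4*t**2 + 4) - 15*sqrt(2*t**2 + 2)*sin(t/2)/(4*t**2 + 4) + 1/2.
Check: d/dt[-15*t*sqrt(2*t**2 + 2)*sin(t/2)/(4*t**2 + 4) - 15*sqrt(2*t**2 + 2)*sin(t/2)/(4*t**2 + 4) + 1/2] = (-15*sqrt(2)*t**3*cos(t/2) - 15*sqrt(2)*t**2*cos(t/2) + 30*sqrt(2)*t*sin(t/2) - 15*sqrt(2)*t*cos(t/2) - 30*sqrt(2)*sin(t/2) - 15*sqrt(2)*cos(t/2))/(8*t**2*sqrt(t**2 + 1) + 8*sqrt(t**2 + 1)), which equals G'(t).

G(t) = -15*t*sqrt(2*t**2 + 2)*sin(t/2)/(4*t**2 + 4) - 15*sqrt(2*t**2 + 2)*sin(t/2)/(4*t**2 + 4) + 1/2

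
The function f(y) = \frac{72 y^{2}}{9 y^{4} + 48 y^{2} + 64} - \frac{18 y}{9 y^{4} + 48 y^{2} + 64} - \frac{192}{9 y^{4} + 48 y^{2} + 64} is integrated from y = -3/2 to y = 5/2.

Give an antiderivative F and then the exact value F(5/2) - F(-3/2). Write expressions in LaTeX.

Antiderivative: F(y) = \frac{\frac{1}{2} - 4 y}{\frac{y^{2}}{2} + \frac{4}{3}}; value = - \frac{30144}{6313}

f has the shape u'v + uv' for u = \frac{1}{\frac{y^{2}}{2} + \frac{4}{3}} and v = \frac{1}{2} - 4 y — it is the derivative of the product u*v.
F(y) = \frac{\frac{1}{2} - 4 y}{\frac{y^{2}}{2} + \frac{4}{3}} is an antiderivative of f.
Check: d/dy[\frac{\frac{1}{2} - 4 y}{\frac{y^{2}}{2} + \frac{4}{3}}] = \frac{72 y^{2} - 18 y - 192}{9 y^{4} + 48 y^{2} + 64}, which equals f(y).
F(5/2) = - \frac{228}{107}; F(-3/2) = \frac{156}{59}.
Integral = F(5/2) - F(-3/2) = - \frac{30144}{6313}.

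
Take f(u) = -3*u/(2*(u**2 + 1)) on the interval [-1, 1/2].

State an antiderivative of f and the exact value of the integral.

Antiderivative: F(u) = -3*log(u**2 + 1)/4; value = -3*log(5/4)/4 + 3*log(2)/4

f matches the chain-rule pattern g'(h)*h' with inner function h(u) = u**2 + 1; substituting w = h(u) collapses the integral.
F(u) = -3*log(u**2 + 1)/4 is an antiderivative of f.
Check: d/du[-3*log(u**2 + 1)/4] = -3*u/(2*u**2 + 2), which equals f(u).
F(1/2) = -3*log(5/4)/4; F(-1) = -3*log(2)/4.
Integral = F(1/2) - F(-1) = -3*log(5/4)/4 + 3*log(2)/4.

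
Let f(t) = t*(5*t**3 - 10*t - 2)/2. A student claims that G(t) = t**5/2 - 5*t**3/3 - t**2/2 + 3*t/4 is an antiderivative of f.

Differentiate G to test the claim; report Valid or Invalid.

Invalid: d/dt[G] - f = 3/4, which is not 0.

d/dt[G] = 5*t**4/2 - 5*t**2 - t + 3/4
d/dt[G] - f(t) = 3/4 != 0.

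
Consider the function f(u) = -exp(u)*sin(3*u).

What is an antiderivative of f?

Differentiate the proposed F(u) back; it has to land on f(u) exactly.
Check: d/du[-exp(u)*sin(3*u)/10 + 3*exp(u)*cos(3*u)/10] = -exp(u)*sin(3*u) = f(u).

An antiderivative is F(u) = -exp(u)*sin(3*u)/10 + 3*exp(u)*cos(3*u)/10.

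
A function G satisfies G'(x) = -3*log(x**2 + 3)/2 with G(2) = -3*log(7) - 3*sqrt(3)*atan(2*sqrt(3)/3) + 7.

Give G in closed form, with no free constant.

The proposed G(x) is checked by its d/dx: the result must match the given G'(x).
A general antiderivative is -3*x*log(x**2 + 3)/2 + 3*x - 3*sqrt(3)*atan(sqrt(3)*x/3) + C.
The condition gives C = -3*log(7) - 3*sqrt(3)*atan(2*sqrt(3)/3) + 7 - (-3*log(7) - 3*sqrt(3)*atan(2*sqrt(3)/3) + 6) = 1.
So G(x) = -(3*x*log(x**2 + 3) - 6*x + 6*sqrt(3)*atan(sqrt(3)*x/3) - 2)/2.
Check: d/dx[-(3*x*log(x**2 + 3) - 6*x + 6*sqrt(3)*atan(sqrt(3)*x/3) - 2)/2] = -3*log(x**2 + 3)/2 = G'(x).

G(x) = -(3*x*log(x**2 + 3) - 6*x + 6*sqrt(3)*atan(sqrt(3)*x/3) - 2)/2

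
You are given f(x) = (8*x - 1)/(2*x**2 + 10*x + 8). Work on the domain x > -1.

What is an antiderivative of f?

An antiderivative is F(x) = -(3*log(x + 1) - 11*log(x + 4))/2.

Factor the denominator (2*(x + 1)*(x + 4)) and decompose: f = 11/(2*(x + 4)) - 3/(2*(x + 1)); each piece integrates to a log, atan, or power term.
Check: d/dx[-(3*log(x + 1) - 11*log(x + 4))/2] = (8*x - 1)/(2*x**2 + 10*x + 8) = f(x).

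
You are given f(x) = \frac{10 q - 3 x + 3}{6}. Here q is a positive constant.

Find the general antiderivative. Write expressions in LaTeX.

F(x) = \frac{x \left(20 q - 3 x + 6\right)}{12} + C

Any candidate F(x) must reproduce f(x) exactly when differentiated.
Check: d/dx[\frac{x \left(20 q - 3 x + 6\right)}{12}] = \frac{5 q}{3} - \frac{x}{2} + \frac{1}{2}, which equals f(x).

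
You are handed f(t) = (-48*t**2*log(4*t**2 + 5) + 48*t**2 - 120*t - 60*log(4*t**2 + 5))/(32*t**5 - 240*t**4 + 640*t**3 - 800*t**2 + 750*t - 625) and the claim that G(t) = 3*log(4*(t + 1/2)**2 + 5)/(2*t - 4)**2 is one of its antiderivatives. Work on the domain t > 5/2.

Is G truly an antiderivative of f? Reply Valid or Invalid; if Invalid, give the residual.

Invalid: d/dt[G] - f = (192*t**7*log(4*t**2 + 5) - 192*t**7*log(4*t**2 + 4*t + 6) - 960*t**6*log(4*t**2 + 5) + 1248*t**6*log(4*t**2 + 4*t + 6) - 288*t**6 + 1680*t**5*log(4*t**2 + 5) - 2688*t**5*log(4*t**2 + 4*t + 6) + 1968*t**5 - 2160*t**4*log(4*t**2 + 5) + 3120*t**4*log(4*t**2 + 4*t + 6) - 4560*t**4 + 3720*t**3*log(4*t**2 + 5) - 5460*t**3*log(4*t**2 + 4*t + 6) + 3540*t**3 - 3504*t**2*log(4*t**2 + 5) + 6450*t**2*log(4*t**2 + 4*t + 6) + 1404*t**2 + 2400*t*log(4*t**2 + 5) - 3000*t*log(4*t**2 + 4*t + 6) - 4635*t - 2880*log(4*t**2 + 5) + 5625*log(4*t**2 + 4*t + 6) + 3750)/(128*t**10 - 1600*t**9 + 8320*t**8 - 23840*t**7 + 44280*t**6 - 65436*t**5 + 88120*t**4 - 96470*t**3 + 80900*t**2 - 61000*t + 30000), which is not 0.

d/dt[G] = (-6*t**2*log(4*t**2 + 4*t + 6) + 6*t**2 - 6*t*log(4*t**2 + 4*t + 6) - 9*t - 9*log(4*t**2 + 4*t + 6) - 6)/(4*t**5 - 20*t**4 + 30*t**3 - 20*t**2 + 40*t - 48)
d/dt[G] - f(t) = (192*t**7*log(4*t**2 + 5) - 192*t**7*log(4*t**2 + 4*t + 6) - 960*t**6*log(4*t**2 + 5) + 1248*t**6*log(4*t**2 + 4*t + 6) - 288*t**6 + 1680*t**5*log(4*t**2 + 5) - 2688*t**5*log(4*t**2 + 4*t + 6) + 1968*t**5 - 2160*t**4*log(4*t**2 + 5) + 3120*t**4*log(4*t**2 + 4*t + 6) - 4560*t**4 + 3720*t**3*log(4*t**2 + 5) - 5460*t**3*log(4*t**2 + 4*t + 6) + 3540*t**3 - 3504*t**2*log(4*t**2 + 5) + 6450*t**2*log(4*t**2 + 4*t + 6) + 1404*t**2 + 2400*t*log(4*t**2 + 5) - 3000*t*log(4*t**2 + 4*t + 6) - 4635*t - 2880*log(4*t**2 + 5) + 5625*log(4*t**2 + 4*t + 6) + 3750)/(128*t**10 - 1600*t**9 + 8320*t**8 - 23840*t**7 + 44280*t**6 - 65436*t**5 + 88120*t**4 - 96470*t**3 + 80900*t**2 - 61000*t + 30000) != 0.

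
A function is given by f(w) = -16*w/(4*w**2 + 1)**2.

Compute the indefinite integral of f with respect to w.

The substitution u = 2*w**2 + 1/2 works: f is exactly (dF/du)*(du/dw) for that inner function.
Check: d/dw[2/(4*w**2 + 1)] = -16*w/(16*w**4 + 8*w**2 + 1), which equals f(w).

F(w) = 2/(4*w**2 + 1) + C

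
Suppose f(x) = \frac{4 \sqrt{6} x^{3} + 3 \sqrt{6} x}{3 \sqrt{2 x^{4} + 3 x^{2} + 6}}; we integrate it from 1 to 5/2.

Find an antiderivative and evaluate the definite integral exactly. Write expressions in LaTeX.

Antiderivative: F(x) = \frac{\sqrt{6} \sqrt{2 x^{4} + 3 x^{2} + 6}}{3}; value = - \frac{\sqrt{66}}{3} + \frac{\sqrt{2469}}{6}

f matches the chain-rule pattern g'(h)*h' with inner function h(x) = \frac{x^{4}}{3} + \frac{x^{2}}{2} + 1; substituting u = h(x) collapses the integral.
F(x) = \frac{\sqrt{6} \sqrt{2 x^{4} + 3 x^{2} + 6}}{3} is an antiderivative of f.
Check: d/dx[\frac{\sqrt{6} \sqrt{2 x^{4} + 3 x^{2} + 6}}{3}] = \frac{4 \sqrt{6} x^{3} + 3 \sqrt{6} x}{3 \sqrt{2 x^{4} + 3 x^{2} + 6}} = f(x).
F(5/2) = \frac{\sqrt{2469}}{6}; F(1) = \frac{\sqrt{66}}{3}.
Integral = F(5/2) - F(1) = - \frac{\sqrt{66}}{3} + \frac{\sqrt{2469}}{6}.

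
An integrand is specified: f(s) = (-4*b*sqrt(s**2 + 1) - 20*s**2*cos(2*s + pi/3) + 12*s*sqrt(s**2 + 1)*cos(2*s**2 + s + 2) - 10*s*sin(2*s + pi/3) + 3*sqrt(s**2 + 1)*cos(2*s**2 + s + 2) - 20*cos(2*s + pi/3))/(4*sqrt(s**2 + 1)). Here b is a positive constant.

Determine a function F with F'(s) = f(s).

An antiderivative is F(s) = -b*s - 5*sqrt(s**2 + 1)*sin(2*s + pi/3)/2 + 3*sin(2*s**2 + s + 2)/4.

For F(s) to be correct the identity F'(s) - f(s) = 0 must hold.
Check: d/ds[-b*s - 5*sqrt(s**2 + 1)*sin(2*s + pi/3)/2 + 3*sin(2*s**2 + s + 2)/4] = (-4*b*sqrt(s**2 + 1) - 20*s**2*cos(2*s + pi/3) + 12*s*sqrt(s**2 + 1)*cos(2*s**2 + s + 2) - 10*s*sin(2*s + pi/3) + 3*sqrt(s**2 + 1)*cos(2*s**2 + s + 2) - 20*cos(2*s + pi/3))/(4*sqrt(s**2 + 1)) = f(s).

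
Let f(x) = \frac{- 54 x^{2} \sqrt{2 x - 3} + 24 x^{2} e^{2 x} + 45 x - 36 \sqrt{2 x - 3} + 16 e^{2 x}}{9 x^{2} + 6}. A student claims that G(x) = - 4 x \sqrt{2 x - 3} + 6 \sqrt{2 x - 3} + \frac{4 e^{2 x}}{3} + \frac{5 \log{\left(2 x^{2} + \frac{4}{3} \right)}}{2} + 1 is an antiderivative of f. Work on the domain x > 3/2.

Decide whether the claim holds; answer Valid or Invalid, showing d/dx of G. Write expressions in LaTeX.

Valid. The derivative of G reproduces f.

d/dx[G] = \frac{- 108 x^{3} + 24 x^{2} \sqrt{2 x - 3} e^{2 x} + 162 x^{2} + 45 x \sqrt{2 x - 3} - 72 x + 16 \sqrt{2 x - 3} e^{2 x} + 108}{9 x^{2} \sqrt{2 x - 3} + 6 \sqrt{2 x - 3}}
This equals f(x) exactly, so the claim holds.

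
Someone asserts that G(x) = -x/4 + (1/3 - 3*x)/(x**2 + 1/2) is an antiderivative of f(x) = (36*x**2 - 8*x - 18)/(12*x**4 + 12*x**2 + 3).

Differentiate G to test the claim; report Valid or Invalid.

d/dx[G] = (-12*x**4 + 132*x**2 - 32*x - 75)/(48*x**4 + 48*x**2 + 12)
d/dx[G] - f(x) = -1/4 != 0.

Invalid: d/dx[G] - f = -1/4, which is not 0.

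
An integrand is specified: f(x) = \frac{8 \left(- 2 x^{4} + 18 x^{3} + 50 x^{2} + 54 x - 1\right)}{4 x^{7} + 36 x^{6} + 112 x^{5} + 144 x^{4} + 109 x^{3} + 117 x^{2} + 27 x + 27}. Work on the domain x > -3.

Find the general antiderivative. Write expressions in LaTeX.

A first test for any F(x): its x-derivative must equal f(x) identically.
Check: d/dx[\frac{4 \left(x^{2} - 6 x - 8\right)}{\left(x + 3\right)^{2} \left(2 x^{2} + 1\right)}] = \frac{- 16 x^{4} + 144 x^{3} + 400 x^{2} + 432 x - 8}{4 x^{7} + 36 x^{6} + 112 x^{5} + 144 x^{4} + 109 x^{3} + 117 x^{2} + 27 x + 27}, which equals f(x).

F(x) = \frac{4 \left(x^{2} - 6 x - 8\right)}{\left(x + 3\right)^{2} \left(2 x^{2} + 1\right)} + C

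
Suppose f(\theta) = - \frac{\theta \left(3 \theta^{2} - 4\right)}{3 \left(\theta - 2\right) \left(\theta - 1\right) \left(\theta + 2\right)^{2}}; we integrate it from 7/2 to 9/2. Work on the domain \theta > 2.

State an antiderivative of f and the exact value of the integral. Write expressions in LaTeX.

The denominator factors as 3 \left(\theta - 2\right) \left(\theta - 1\right) \left(\theta + 2\right)^{2}; partial fractions split f into directly integrable pieces: - \frac{17}{27 \left(\theta + 2\right)} + \frac{4}{9 \left(\theta + 2\right)^{2}} - \frac{1}{27 \left(\theta - 1\right)} - \frac{1}{3 \left(\theta - 2\right)}.
F(\theta) = \frac{- 9 \left(\theta + 2\right) \log{\left(\theta - 2 \right)} - \left(\theta + 2\right) \log{\left(\theta - 1 \right)} - 17 \left(\theta + 2\right) \log{\left(\theta + 2 \right)} - 12}{27 \left(\theta + 2\right)} is an antiderivative of f.
Check: d/d\theta[\frac{- 9 \left(\theta + 2\right) \log{\left(\theta - 2 \right)} - \left(\theta + 2\right) \log{\left(\theta - 1 \right)} - 17 \left(\theta + 2\right) \log{\left(\theta + 2 \right)} - 12}{27 \left(\theta + 2\right)}] = \frac{- 3 \theta^{3} + 4 \theta}{3 \theta^{4} + 3 \theta^{3} - 18 \theta^{2} - 12 \theta + 24}, which equals f(\theta).
F(9/2) = - \frac{17 \log{\left(\frac{13}{2} \right)}}{27} - \frac{\log{\left(\frac{5}{2} \right)}}{3} - \frac{8}{117} - \frac{\log{\left(\frac{7}{2} \right)}}{27}; F(7/2) = - \frac{17 \log{\left(\frac{11}{2} \right)}}{27} - \frac{\log{\left(\frac{3}{2} \right)}}{3} - \frac{8}{99} - \frac{\log{\left(\frac{5}{2} \right)}}{27}.
Integral = F(9/2) - F(7/2) = - \frac{17 \log{\left(\frac{13}{2} \right)}}{27} - \frac{8 \log{\left(\frac{5}{2} \right)}}{27} - \frac{\log{\left(\frac{7}{2} \right)}}{27} + \frac{16}{1287} + \frac{\log{\left(\frac{3}{2} \right)}}{3} + \frac{17 \log{\left(\frac{11}{2} \right)}}{27}.

Antiderivative: F(\theta) = \frac{- 9 \left(\theta + 2\right) \log{\left(\theta - 2 \right)} - \left(\theta + 2\right) \log{\left(\theta - 1 \right)} - 17 \left(\theta + 2\right) \log{\left(\theta + 2 \right)} - 12}{27 \left(\theta + 2\right)}; value = - \frac{17 \log{\left(\frac{13}{2} \right)}}{27} - \frac{8 \log{\left(\frac{5}{2} \right)}}{27} - \frac{\log{\left(\frac{7}{2} \right)}}{27} + \frac{16}{1287} + \frac{\log{\left(\frac{3}{2} \right)}}{3} + \frac{17 \log{\left(\frac{11}{2} \right)}}{27}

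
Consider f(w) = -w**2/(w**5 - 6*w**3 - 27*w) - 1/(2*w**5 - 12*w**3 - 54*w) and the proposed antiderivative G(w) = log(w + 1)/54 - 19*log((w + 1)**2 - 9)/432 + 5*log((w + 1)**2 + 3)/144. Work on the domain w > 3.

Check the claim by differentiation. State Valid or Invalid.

d/dw[G] = (-2*w**2 - 4*w - 3)/(2*w**5 + 10*w**4 + 8*w**3 - 16*w**2 - 80*w - 64)
d/dw[G] - f(w) = (6*w**6 + 18*w**5 + 13*w**4 - 4*w**3 + 36*w**2 + 41*w - 32)/(2*w**10 + 10*w**9 - 4*w**8 - 76*w**7 - 182*w**6 - 238*w**5 + 264*w**4 + 816*w**3 + 2160*w**2 + 1728*w) != 0.

Invalid: d/dw[G] - f = (6*w**6 + 18*w**5 + 13*w**4 - 4*w**3 + 36*w**2 + 41*w - 32)/(2*w**10 + 10*w**9 - 4*w**8 - 76*w**7 - 182*w**6 - 238*w**5 + 264*w**4 + 816*w**3 + 2160*w**2 + 1728*w), which is not 0.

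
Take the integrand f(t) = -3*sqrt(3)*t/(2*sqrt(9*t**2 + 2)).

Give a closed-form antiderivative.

An antiderivative is F(t) = -sqrt(3*t**2 + 2/3)/2.

f matches the chain-rule pattern g'(h)*h' with inner function h(t) = 3*t**2 + 2/3; substituting u = h(t) collapses the integral.
Check: d/dt[-sqrt(3*t**2 + 2/3)/2] = -3*sqrt(3)*t/(2*sqrt(9*t**2 + 2)) = f(t).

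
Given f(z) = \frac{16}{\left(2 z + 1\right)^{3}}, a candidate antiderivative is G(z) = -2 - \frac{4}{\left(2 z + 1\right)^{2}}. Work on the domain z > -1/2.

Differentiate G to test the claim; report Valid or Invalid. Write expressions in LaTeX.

Valid. The derivative of G reproduces f.

d/dz[G] = \frac{16}{8 z^{3} + 12 z^{2} + 6 z + 1}
This equals f(z) exactly, so the claim holds.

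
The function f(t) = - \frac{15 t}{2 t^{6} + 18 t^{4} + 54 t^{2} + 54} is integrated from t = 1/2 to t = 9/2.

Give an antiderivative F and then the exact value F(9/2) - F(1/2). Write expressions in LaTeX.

The substitution u = \frac{2 t^{4}}{3} + 4 t^{2} + 6 works: f is exactly (dF/du)*(du/dt) for that inner function.
F(t) = \frac{15}{8 \left(t^{2} + 3\right)^{2}} is an antiderivative of f.
Check: d/dt[\frac{15}{8 \left(t^{2} + 3\right)^{2}}] = - \frac{15 t}{2 t^{6} + 18 t^{4} + 54 t^{2} + 54} = f(t).
F(9/2) = \frac{10}{2883}; F(1/2) = \frac{30}{169}.
Integral = F(9/2) - F(1/2) = - \frac{84800}{487227}.

Antiderivative: F(t) = \frac{15}{8 \left(t^{2} + 3\right)^{2}}; value = - \frac{84800}{487227}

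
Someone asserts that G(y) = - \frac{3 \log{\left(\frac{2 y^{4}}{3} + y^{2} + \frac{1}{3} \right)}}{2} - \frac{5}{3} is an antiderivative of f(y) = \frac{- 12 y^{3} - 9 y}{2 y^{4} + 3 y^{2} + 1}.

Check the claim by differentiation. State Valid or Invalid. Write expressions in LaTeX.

Valid. The derivative of G reproduces f.

d/dy[G] = \frac{- 12 y^{3} - 9 y}{2 y^{4} + 3 y^{2} + 1}
This equals f(y) exactly, so the claim holds.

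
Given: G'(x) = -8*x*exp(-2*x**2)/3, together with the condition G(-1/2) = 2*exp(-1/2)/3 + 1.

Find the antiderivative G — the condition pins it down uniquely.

G(x) = 1 + 2*exp(-2*x**2)/3

The substitution u = -2*x**2 works: G'(x) is exactly (dG/du)*(du/dx) for that inner function.
A general antiderivative is 2*exp(-2*x**2)/3 + C.
The condition gives C = 2*exp(-1/2)/3 + 1 - (2*exp(-1/2)/3) = 1.
So G(x) = 1 + 2*exp(-2*x**2)/3.
Check: d/dx[1 + 2*exp(-2*x**2)/3] = -8*x*exp(-2*x**2)/3 = G'(x).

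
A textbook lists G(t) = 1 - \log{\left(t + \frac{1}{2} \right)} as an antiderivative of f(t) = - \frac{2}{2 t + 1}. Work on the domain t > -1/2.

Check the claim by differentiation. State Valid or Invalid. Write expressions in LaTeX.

Valid - the claim checks out under differentiation.

d/dt[G] = - \frac{2}{2 t + 1}
This equals f(t) exactly, so the claim holds.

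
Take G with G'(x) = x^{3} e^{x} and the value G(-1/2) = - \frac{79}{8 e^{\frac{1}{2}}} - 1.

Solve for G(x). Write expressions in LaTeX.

G(x) = x^{3} e^{x} - 3 x^{2} e^{x} + 6 x e^{x} - 6 e^{x} - 1

G'(x) has the shape u'v + uv' for u = x^{3} - 3 x^{2} + 6 x - 6 and v = e^{x} — it is the derivative of the product u*v.
A general antiderivative is \left(x^{3} - 3 x^{2} + 6 x - 6\right) e^{x} + C.
The condition gives C = - \frac{79}{8 e^{\frac{1}{2}}} - 1 - (- \frac{79}{8 e^{\frac{1}{2}}}) = -1.
So G(x) = x^{3} e^{x} - 3 x^{2} e^{x} + 6 x e^{x} - 6 e^{x} - 1.
Check: d/dx[x^{3} e^{x} - 3 x^{2} e^{x} + 6 x e^{x} - 6 e^{x} - 1] = x^{3} e^{x} = G'(x).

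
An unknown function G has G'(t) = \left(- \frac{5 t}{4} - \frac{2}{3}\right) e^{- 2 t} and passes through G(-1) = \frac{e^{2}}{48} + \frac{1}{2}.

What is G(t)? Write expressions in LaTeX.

G(t) = \frac{\left(30 t + 24 e^{2 t} + 31\right) e^{- 2 t}}{48}

Recognize the product-rule pattern: G'(t) = u'v + uv' with u = \frac{5 t}{8} + \frac{31}{48}, v = e^{- 2 t}, so integration by parts undoes it.
A general antiderivative is \frac{\left(30 t + 31\right) e^{- 2 t}}{48} + C.
The condition gives C = \frac{e^{2}}{48} + \frac{1}{2} - (\frac{e^{2}}{48}) = \frac{1}{2}.
So G(t) = \frac{\left(30 t + 24 e^{2 t} + 31\right) e^{- 2 t}}{48}.
Check: d/dt[\frac{\left(30 t + 24 e^{2 t} + 31\right) e^{- 2 t}}{48}] = \frac{\left(- 15 t - 8\right) e^{- 2 t}}{12}, which equals G'(t).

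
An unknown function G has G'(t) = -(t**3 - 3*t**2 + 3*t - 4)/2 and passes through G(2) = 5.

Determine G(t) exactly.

G(t) = (-t**4 + 4*t**3 - 6*t**2 + 16*t + 16)/8

Whatever form G(t) takes, its d/dt must return the stated G'(t).
A general antiderivative is -t**4/8 + t**3/2 - 3*t**2/4 + 2*t + C.
The condition gives C = 5 - (3) = 2.
So G(t) = (-t**4 + 4*t**3 - 6*t**2 + 16*t + 16)/8.
Check: d/dt[(-t**4 + 4*t**3 - 6*t**2 + 16*t + 16)/8] = -t**3/2 + 3*t**2/2 - 3*t/2 + 2, which equals G'(t).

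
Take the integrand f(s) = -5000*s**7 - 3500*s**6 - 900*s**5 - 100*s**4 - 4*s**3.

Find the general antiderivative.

F(s) = -625*s**8 - 500*s**7 - 150*s**6 - 20*s**5 - s**4 + C

The substitution u = 5*s**2 + s works: f is exactly (dF/du)*(du/ds) for that inner function.
Check: d/ds[-625*s**8 - 500*s**7 - 150*s**6 - 20*s**5 - s**4] = -5000*s**7 - 3500*s**6 - 900*s**5 - 100*s**4 - 4*s**3 = f(s).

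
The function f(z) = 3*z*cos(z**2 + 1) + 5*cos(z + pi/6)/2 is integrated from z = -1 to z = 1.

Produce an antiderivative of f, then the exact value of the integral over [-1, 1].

Antiderivative: F(z) = 5*sin(z + pi/6)/2 + 3*sin(z**2 + 1)/2; value = -5*cos(1 + pi/3)/2 + 5*sin(pi/6 + 1)/2

Integrate term by term and add the pieces.
F(z) = 5*sin(z + pi/6)/2 + 3*sin(z**2 + 1)/2 is an antiderivative of f.
Check: d/dz[5*sin(z + pi/6)/2 + 3*sin(z**2 + 1)/2] = 3*z*cos(z**2 + 1) + 5*cos(z + pi/6)/2 = f(z).
F(1) = 3*sin(2)/2 + 5*sin(pi/6 + 1)/2; F(-1) = 5*cos(1 + pi/3)/2 + 3*sin(2)/2.
Integral = F(1) - F(-1) = -5*cos(1 + pi/3)/2 + 5*sin(pi/6 + 1)/2.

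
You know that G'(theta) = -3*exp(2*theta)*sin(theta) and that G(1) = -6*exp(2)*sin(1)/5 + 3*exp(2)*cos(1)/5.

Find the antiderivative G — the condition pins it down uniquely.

Whatever form G(theta) takes, its d/dtheta must return the stated G'(theta).
A general antiderivative is -6*exp(2*theta)*sin(theta)/5 + 3*exp(2*theta)*cos(theta)/5 + C.
The condition gives C = -6*exp(2)*sin(1)/5 + 3*exp(2)*cos(1)/5 - (-6*exp(2)*sin(1)/5 + 3*exp(2)*cos(1)/5) = 0.
So G(theta) = 3*(-2*sin(theta) + cos(theta))*exp(2*theta)/5.
Check: d/dtheta[3*(-2*sin(theta) + cos(theta))*exp(2*theta)/5] = -3*exp(2*theta)*sin(theta) = G'(theta).

G(theta) = 3*(-2*sin(theta) + cos(theta))*exp(2*theta)/5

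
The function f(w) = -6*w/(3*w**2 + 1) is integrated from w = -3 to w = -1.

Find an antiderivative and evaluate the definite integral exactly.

Antiderivative: F(w) = -log(3*w**2 + 1); value = -log(4) + log(28)

f matches the chain-rule pattern g'(h)*h' with inner function h(w) = 3*w**2 + 1; substituting u = h(w) collapses the integral.
F(w) = -log(3*w**2 + 1) is an antiderivative of f.
Check: d/dw[-log(3*w**2 + 1)] = -6*w/(3*w**2 + 1) = f(w).
F(-1) = -log(4); F(-3) = -log(28).
Integral = F(-1) - F(-3) = -log(4) + log(28).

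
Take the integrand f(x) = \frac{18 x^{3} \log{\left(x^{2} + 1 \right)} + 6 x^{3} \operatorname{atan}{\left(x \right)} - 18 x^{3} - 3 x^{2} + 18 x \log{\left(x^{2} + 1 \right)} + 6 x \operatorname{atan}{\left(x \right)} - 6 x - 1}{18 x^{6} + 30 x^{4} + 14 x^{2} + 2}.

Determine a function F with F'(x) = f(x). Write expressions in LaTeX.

An antiderivative is F(x) = \frac{- 3 \log{\left(x^{2} + 1 \right)} - \operatorname{atan}{\left(x \right)}}{6 x^{2} + 2}.

Recognize the product-rule pattern: f = u'v + uv' with u = \frac{3}{4 \left(\frac{3 x^{2}}{2} + \frac{1}{2}\right)}, v = - \log{\left(x^{2} + 1 \right)} - \frac{\operatorname{atan}{\left(x \right)}}{3}, so integration by parts undoes it.
Check: d/dx[\frac{- 3 \log{\left(x^{2} + 1 \right)} - \operatorname{atan}{\left(x \right)}}{6 x^{2} + 2}] = \frac{18 x^{3} \log{\left(x^{2} + 1 \right)} + 6 x^{3} \operatorname{atan}{\left(x \right)} - 18 x^{3} - 3 x^{2} + 18 x \log{\left(x^{2} + 1 \right)} + 6 x \operatorname{atan}{\left(x \right)} - 6 x - 1}{18 x^{6} + 30 x^{4} + 14 x^{2} + 2} = f(x).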